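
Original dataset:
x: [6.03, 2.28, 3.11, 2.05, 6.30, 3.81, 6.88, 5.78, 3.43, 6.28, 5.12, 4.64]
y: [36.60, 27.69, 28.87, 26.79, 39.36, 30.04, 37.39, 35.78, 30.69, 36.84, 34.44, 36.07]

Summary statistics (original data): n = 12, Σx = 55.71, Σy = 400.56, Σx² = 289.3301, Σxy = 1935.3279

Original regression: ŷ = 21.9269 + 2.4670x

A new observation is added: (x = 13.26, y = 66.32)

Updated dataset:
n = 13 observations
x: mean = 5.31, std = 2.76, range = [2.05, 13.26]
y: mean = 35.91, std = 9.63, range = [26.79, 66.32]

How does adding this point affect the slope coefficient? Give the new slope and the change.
Adding the point moves β₁ from 2.4670 to 3.4032, i.e. it increases by 0.9362 (+37.9%).

x = 13.26 lies well outside the original x-range [2.05, 6.88] (x̄ ≈ 4.64), so this observation has high leverage and can move the slope substantially.

Step 1: Update the sums with the new point (n goes from 12 to 13)
Σx  = 55.71 + 13.26 = 68.97
Σy  = 400.56 + 66.32 = 466.88
Σx² = 289.3301 + 13.26² = 289.3301 + 175.8276 = 465.1577
Σxy = 1935.3279 + 13.26×66.32 = 1935.3279 + 879.4032 = 2814.7311

Step 2: Recompute the slope with b₁ = (nΣxy − ΣxΣy) / (nΣx² − (Σx)²)
Numerator   = 13×2814.7311 − 68.97×466.88 = 36591.5043 − 32200.7136 = 4390.7907
Denominator = 13×465.1577 − 68.97² = 6047.0501 − 4756.8609 = 1290.1892
b₁(new) = 4390.7907 / 1290.1892 = 3.4032

(Same formula on the original sums: (12×1935.3279 − 55.71×400.56) / (12×289.3301 − 55.71²) = 908.7372 / 368.3571 = 2.4670, matching the given fit.)

Step 3: Change in slope
Δβ₁ = 3.4032 − 2.4670 = +0.9362
Relative change = +0.9362 / 2.4670 × 100% = +37.9%
→ the slope increases when the point is added.

Because the point sits above the extension of the original line at a high-leverage x, it tilts the fit up.
In practice: investigate whether it comes from the same population as the rest of the sample; refit with and without it and report both if conclusions differ.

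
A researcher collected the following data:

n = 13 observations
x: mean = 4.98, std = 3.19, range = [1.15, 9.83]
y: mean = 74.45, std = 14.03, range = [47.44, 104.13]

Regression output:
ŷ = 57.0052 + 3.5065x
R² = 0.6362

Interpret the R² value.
R² = 0.6362 means 63.62% of the variation in y is explained by the linear relationship with x. This indicates a moderate fit.

R² = 1 − SS_res/SS_tot compares the residual scatter to the total scatter of y about its mean.

Here R² = 0.6362:
- Explained: 63.62% of the variation in y
- Unexplained (residual): 100% − 63.62% = 36.38%
- Rule of thumb (below 0.3 weak; 0.3 to below 0.7 moderate; 0.7 and above strong) → moderate

Calculation: R² = 1 − (SS_res / SS_tot), where SS_res is the sum of squared residuals and SS_tot the total sum of squares.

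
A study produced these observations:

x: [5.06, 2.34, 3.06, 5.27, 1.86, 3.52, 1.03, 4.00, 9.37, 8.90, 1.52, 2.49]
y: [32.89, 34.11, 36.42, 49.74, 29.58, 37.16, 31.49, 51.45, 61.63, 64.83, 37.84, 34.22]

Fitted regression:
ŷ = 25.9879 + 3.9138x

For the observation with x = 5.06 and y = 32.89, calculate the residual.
Residual = -12.9017

The residual is the difference between the actual value and the predicted value:

Residual = y - ŷ

Step 1: Calculate predicted value
ŷ = 25.9879 + 3.9138 × 5.06
ŷ = 45.7917

Step 2: Calculate residual
Residual = 32.89 - 45.7917
Residual = -12.9017

Interpretation: the model overestimates the actual value by 12.9017 at this point (negative residual → observation lies below the fitted line).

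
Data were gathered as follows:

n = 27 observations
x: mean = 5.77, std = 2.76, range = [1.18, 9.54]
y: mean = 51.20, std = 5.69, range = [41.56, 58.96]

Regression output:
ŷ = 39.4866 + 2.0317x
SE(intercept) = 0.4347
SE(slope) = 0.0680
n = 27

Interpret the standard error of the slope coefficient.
The slope 2.0317 is pinned down to within about ±0.0680 (one SE) by these data — relative uncertainty 3.3%, i.e. precise.

SE(β̂₁) = 0.0680 says: if we drew many samples of n = 27 from the same population and refit each time, the fitted slopes would scatter with a standard deviation of roughly 0.0680 around the true β₁.

Relative precision:
- SE / |β̂₁| = 0.0680 / 2.0317 = 3.3%
- Rule of thumb (under 20%: precise; 20% to under 50%: moderately precise; 50% or more: imprecise) → precise

Link to the t-test: t = β̂₁ / SE(β̂₁) = 2.0317 / 0.0680 = 29.8779, the statistic for H₀: β₁ = 0.

What drives SE(β̂₁): more residual scatter → larger SE.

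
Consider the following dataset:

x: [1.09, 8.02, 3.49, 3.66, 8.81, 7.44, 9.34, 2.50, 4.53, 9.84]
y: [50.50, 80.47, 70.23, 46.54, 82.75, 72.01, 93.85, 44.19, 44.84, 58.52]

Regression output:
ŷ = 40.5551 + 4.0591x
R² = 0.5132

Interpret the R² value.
About 51.32% of the variability in y is accounted for by the regression on x (R² = 0.5132) — a moderate linear fit.

R² = 1 − SS_res/SS_tot compares the residual scatter to the total scatter of y about its mean.

Here R² = 0.5132:
- Explained: 51.32% of the variation in y
- Unexplained (residual): 100% − 51.32% = 48.68%
- Rule of thumb (below 0.3 weak; 0.3 to below 0.7 moderate; 0.7 and above strong) → moderate

Equivalently, for simple linear regression R² = r², so |r| = √0.5132 ≈ 0.7164.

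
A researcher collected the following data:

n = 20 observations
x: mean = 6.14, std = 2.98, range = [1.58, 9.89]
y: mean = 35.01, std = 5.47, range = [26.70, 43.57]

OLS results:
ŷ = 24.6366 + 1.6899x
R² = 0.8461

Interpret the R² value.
The model explains 84.61% of the variance in y (R² = 0.8461), leaving 15.39% unexplained; the fit is strong.

The coefficient of determination R² is the fraction of the total variation in y that the fitted line accounts for.

Here R² = 0.8461:
- Explained: 84.61% of the variation in y
- Unexplained (residual): 100% − 84.61% = 15.39%
- Rule of thumb (below 0.3 weak; 0.3 to below 0.7 moderate; 0.7 and above strong) → strong

Note: R² never decreases when predictors are added, so it should not be used alone to compare models of different size.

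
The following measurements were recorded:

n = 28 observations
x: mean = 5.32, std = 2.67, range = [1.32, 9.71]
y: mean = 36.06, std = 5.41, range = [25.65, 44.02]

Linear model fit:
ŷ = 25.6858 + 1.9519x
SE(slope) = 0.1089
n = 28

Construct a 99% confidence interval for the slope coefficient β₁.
The 99% CI for β₁ is (1.6493, 2.2545)

Confidence interval for the slope:

The 99% CI for β₁ is: β̂₁ ± t*(α/2, n-2) × SE(β̂₁)

Step 1: Find critical t-value
- Confidence level = 0.99
- Degrees of freedom = n - 2 = 28 - 2 = 26
- t*(α/2, 26) = 2.7787

Step 2: Calculate margin of error
Margin = 2.7787 × 0.1089 = 0.3026

Step 3: Construct interval
CI = 1.9519 ± 0.3026
CI = (1.6493, 2.2545)

Interpretation: each one-unit increase in x is associated with a change in mean y of between 1.6493 and 2.2545, with 99% confidence.
Both endpoints are positive, so the data support a genuinely positive slope at this confidence level.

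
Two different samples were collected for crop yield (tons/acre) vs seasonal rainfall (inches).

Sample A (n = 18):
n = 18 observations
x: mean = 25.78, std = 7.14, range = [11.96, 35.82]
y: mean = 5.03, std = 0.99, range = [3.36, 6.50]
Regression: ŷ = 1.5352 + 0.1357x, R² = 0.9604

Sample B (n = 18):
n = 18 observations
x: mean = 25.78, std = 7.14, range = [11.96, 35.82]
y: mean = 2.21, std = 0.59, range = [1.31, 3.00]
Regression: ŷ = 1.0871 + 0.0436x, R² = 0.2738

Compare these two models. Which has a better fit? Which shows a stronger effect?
Model A has the better fit (R² = 0.9604 vs 0.2738). Model A shows the stronger effect (|β₁| = 0.1357 vs 0.0436).

Model Comparison:

Goodness of fit (R²):
- Model A: R² = 0.9604 → 96.04% of variance in crop yield explained
- Model B: R² = 0.2738 → 27.38% of variance in crop yield explained
- 0.9604 > 0.2738 → Model A has the better fit

Strength of effect — compare |β₁|:
- Model A: β₁ = 0.1357 → predicted crop yield rises 0.1357 tons/acre per additional inch of rainfall
- Model B: β₁ = 0.0436 → predicted crop yield rises 0.0436 tons/acre per additional inch of rainfall
- |0.1357| > |0.0436| → Model A shows the stronger marginal effect

Note: The two samples could reflect different populations, time periods, or measurement quality.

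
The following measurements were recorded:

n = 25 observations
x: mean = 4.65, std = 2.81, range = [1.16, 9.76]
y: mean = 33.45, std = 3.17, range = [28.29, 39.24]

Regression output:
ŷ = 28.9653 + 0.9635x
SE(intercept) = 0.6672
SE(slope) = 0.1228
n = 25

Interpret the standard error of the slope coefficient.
SE(slope) = 0.1228 measures the uncertainty in the estimated slope. The coefficient is estimated precisely (SE/|β̂₁| = 12.7%).

SE(β̂₁) = s / √Sxx, where s is the residual standard deviation and Sxx = Σ(x − x̄)². It is the yardstick for how far β̂₁ = 0.9635 could plausibly be from the true slope.

Relative precision:
- SE / |β̂₁| = 0.1228 / 0.9635 = 12.7%
- Rule of thumb (under 20%: precise; 20% to under 50%: moderately precise; 50% or more: imprecise) → precise

Link to interval estimation: a confidence interval for β₁ is β̂₁ ± t* × 0.1228, so SE sets the half-width per unit of t*.

What drives SE(β̂₁): larger n (here n = 25) → smaller SE; more residual scatter → larger SE; wider spread of x values → smaller SE.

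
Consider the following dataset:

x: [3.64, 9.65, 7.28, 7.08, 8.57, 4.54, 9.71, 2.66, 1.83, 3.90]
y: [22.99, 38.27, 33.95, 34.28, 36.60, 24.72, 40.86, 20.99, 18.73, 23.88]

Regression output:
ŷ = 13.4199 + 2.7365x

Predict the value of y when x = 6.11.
ŷ = 30.1399

To predict y for x = 6.11, substitute into the regression equation:

ŷ = 13.4199 + 2.7365 × 6.11
ŷ = 13.4199 + 16.7200
ŷ = 30.1399

This is the fitted mean response at that x — an individual observation would come with a wider prediction interval.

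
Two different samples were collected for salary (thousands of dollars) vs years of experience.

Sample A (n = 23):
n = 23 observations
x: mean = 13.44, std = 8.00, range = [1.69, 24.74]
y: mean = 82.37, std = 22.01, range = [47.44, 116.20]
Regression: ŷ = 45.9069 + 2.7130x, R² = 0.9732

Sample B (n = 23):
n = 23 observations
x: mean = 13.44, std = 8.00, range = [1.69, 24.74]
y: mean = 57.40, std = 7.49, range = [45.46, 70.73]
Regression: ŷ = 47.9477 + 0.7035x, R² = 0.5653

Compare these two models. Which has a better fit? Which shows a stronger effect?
Model A has the better fit (R² = 0.9732 vs 0.5653). Model A shows the stronger effect (|β₁| = 2.7130 vs 0.7035).

Model Comparison:

Goodness of fit (R²):
- Model A: R² = 0.9732 → 97.32% of variance in salary explained
- Model B: R² = 0.5653 → 56.53% of variance in salary explained
- 0.9732 > 0.5653 → Model A has the better fit

Effect size (slope magnitude):
- Model A: β₁ = 2.7130 → predicted salary rises 2.7130 thousand dollars per additional year of experience
- Model B: β₁ = 0.7035 → predicted salary rises 0.7035 thousand dollars per additional year of experience
- |2.7130| > |0.7035| → Model A shows the stronger marginal effect

Notes:
- A steeper slope doesn't make a better model if the scatter around the line is large.
- A better fit (higher R²) doesn't necessarily mean a more important relationship.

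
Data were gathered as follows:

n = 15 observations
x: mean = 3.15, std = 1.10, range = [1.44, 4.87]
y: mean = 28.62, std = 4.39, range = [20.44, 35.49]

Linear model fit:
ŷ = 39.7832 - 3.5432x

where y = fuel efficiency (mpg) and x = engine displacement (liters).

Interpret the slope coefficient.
An increase of one liter in engine displacement is associated with a 3.5432 mpg decrease in predicted fuel efficiency.

β₁ = -3.5432 is the change in predicted fuel efficiency (mpg) per additional liter of engine displacement.

Interpretation:
- Engine displacement up by 1 liter → predicted fuel efficiency decreases by 3.5432 mpg
- This is a linear approximation: the same per-unit change is assumed across the whole observed x range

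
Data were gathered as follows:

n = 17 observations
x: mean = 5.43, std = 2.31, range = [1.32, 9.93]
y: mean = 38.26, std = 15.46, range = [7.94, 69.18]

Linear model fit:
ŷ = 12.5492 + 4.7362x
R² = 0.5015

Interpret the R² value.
The model explains 50.15% of the variance in y (R² = 0.5015), leaving 49.85% unexplained; the fit is moderate.

The coefficient of determination R² is the fraction of the total variation in y that the fitted line accounts for.

Here R² = 0.5015:
- Explained: 50.15% of the variation in y
- Unexplained (residual): 100% − 50.15% = 49.85%
- Rule of thumb (below 0.3 weak; 0.3 to below 0.7 moderate; 0.7 and above strong) → moderate

Equivalently, for simple linear regression R² = r², so |r| = √0.5015 ≈ 0.7082.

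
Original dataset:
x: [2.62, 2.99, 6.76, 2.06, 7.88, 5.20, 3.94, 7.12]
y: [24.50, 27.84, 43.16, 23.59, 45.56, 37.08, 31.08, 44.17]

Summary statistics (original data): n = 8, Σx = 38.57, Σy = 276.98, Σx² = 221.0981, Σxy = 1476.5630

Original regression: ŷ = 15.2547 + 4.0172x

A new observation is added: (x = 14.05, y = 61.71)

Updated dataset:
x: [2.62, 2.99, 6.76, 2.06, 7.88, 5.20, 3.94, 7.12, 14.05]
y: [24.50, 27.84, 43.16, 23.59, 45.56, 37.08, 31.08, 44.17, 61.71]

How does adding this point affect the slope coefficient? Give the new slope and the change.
Adding the point moves β₁ from 4.0172 to 3.2782, i.e. it decreases by 0.7390 (-18.4%).

The new point has HIGH LEVERAGE: x = 14.05 is far from the original mean x̄ = 38.57/8 ≈ 4.82 (original range [2.06, 7.88]).

Step 1: Update the sums with the new point (n goes from 8 to 9)
Σx  = 38.57 + 14.05 = 52.62
Σy  = 276.98 + 61.71 = 338.69
Σx² = 221.0981 + 14.05² = 221.0981 + 197.4025 = 418.5006
Σxy = 1476.5630 + 14.05×61.71 = 1476.5630 + 867.0255 = 2343.5885

Step 2: Recompute the slope with b₁ = (nΣxy − ΣxΣy) / (nΣx² − (Σx)²)
Numerator   = 9×2343.5885 − 52.62×338.69 = 21092.2965 − 17821.8678 = 3270.4287
Denominator = 9×418.5006 − 52.62² = 3766.5054 − 2768.8644 = 997.6410
b₁(new) = 3270.4287 / 997.6410 = 3.2782

(Same formula on the original sums: (8×1476.5630 − 38.57×276.98) / (8×221.0981 − 38.57²) = 1129.3854 / 281.1399 = 4.0172, matching the given fit.)

Step 3: Change in slope
Δβ₁ = 3.2782 − 4.0172 = -0.7390
Relative change = -0.7390 / 4.0172 × 100% = -18.4%
→ the slope decreases when the point is added.

Because the point sits below the extension of the original line at a high-leverage x, it tilts the fit down.
In practice: investigate whether it comes from the same population as the rest of the sample.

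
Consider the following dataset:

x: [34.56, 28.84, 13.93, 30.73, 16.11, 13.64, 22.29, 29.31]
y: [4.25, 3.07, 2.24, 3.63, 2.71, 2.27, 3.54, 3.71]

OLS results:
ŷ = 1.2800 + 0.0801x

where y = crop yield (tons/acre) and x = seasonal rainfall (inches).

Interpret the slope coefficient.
An increase of one inch in rainfall is associated with a 0.0801 tons/acre increase in predicted crop yield.

β₁ = 0.0801 is the change in predicted crop yield (tons/acre) per additional inch of rainfall.

Interpretation:
- Rainfall up by 1 inch → predicted crop yield increases by 0.0801 tons/acre
- The effect is assumed constant over the observed range of x (linearity)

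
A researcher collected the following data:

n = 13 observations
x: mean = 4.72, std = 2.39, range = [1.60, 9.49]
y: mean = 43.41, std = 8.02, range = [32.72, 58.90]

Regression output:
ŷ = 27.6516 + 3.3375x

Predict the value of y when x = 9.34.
ŷ = 58.8239

Plug x = 9.34 into the fitted line:

ŷ = 27.6516 + 3.3375 × 9.34
ŷ = 27.6516 + 31.1723
ŷ = 58.8239

This is a point prediction; actual observations scatter around it by roughly the residual standard deviation.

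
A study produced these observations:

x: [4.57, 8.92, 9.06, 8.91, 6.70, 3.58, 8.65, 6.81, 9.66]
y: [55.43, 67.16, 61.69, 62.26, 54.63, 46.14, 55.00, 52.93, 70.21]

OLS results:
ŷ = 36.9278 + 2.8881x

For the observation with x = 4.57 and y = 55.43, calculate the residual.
Residual = 5.3036

The residual is the difference between the actual value and the predicted value:

Residual = y - ŷ

Step 1: Calculate predicted value
ŷ = 36.9278 + 2.8881 × 4.57
ŷ = 50.1264

Step 2: Calculate residual
Residual = 55.43 - 50.1264
Residual = 5.3036

Interpretation: the model underestimates the actual value by 5.3036 at this point (positive residual → observation lies above the fitted line).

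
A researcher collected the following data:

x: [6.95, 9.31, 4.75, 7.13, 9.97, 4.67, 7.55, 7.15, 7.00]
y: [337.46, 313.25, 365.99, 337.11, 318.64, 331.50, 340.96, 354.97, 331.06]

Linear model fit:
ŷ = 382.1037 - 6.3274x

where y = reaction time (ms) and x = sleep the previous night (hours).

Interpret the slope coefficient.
For each additional hour of sleep, predicted reaction time decreases by approximately 6.3274 ms.

β₁ = -6.3274 is the change in predicted reaction time (ms) per additional hour of sleep.

Interpretation:
- Sleep up by 1 hour → predicted reaction time decreases by 6.3274 ms
- The effect is assumed constant over the observed range of x (linearity)
- The slope describes association in these data, not necessarily a causal effect

The intercept β₀ = 382.1037 is the predicted reaction time when sleep = 0; since the smallest observed x is 4.67, this is an extrapolation and mainly anchors the line.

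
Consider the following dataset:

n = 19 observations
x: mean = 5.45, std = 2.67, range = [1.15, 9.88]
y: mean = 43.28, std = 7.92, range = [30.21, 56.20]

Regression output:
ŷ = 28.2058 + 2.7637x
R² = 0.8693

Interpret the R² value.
About 86.93% of the variability in y is accounted for by the regression on x (R² = 0.8693) — a strong linear fit.

R² (coefficient of determination) measures the proportion of variance in y explained by the regression model.

Here R² = 0.8693:
- Explained: 86.93% of the variation in y
- Unexplained (residual): 100% − 86.93% = 13.07%
- Rule of thumb (below 0.3 weak; 0.3 to below 0.7 moderate; 0.7 and above strong) → strong

Equivalently, for simple linear regression R² = r², so |r| = √0.8693 ≈ 0.9324.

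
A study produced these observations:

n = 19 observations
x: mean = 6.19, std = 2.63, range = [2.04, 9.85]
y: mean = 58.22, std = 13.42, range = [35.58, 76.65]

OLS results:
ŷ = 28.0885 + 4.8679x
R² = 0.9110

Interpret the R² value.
About 91.10% of the variability in y is accounted for by the regression on x (R² = 0.9110) — a strong linear fit.

The coefficient of determination R² is the fraction of the total variation in y that the fitted line accounts for.

Here R² = 0.9110:
- Explained: 91.10% of the variation in y
- Unexplained (residual): 100% − 91.10% = 8.90%
- Rule of thumb (below 0.3 weak; 0.3 to below 0.7 moderate; 0.7 and above strong) → strong

Note: R² never decreases when predictors are added, so it should not be used alone to compare models of different size.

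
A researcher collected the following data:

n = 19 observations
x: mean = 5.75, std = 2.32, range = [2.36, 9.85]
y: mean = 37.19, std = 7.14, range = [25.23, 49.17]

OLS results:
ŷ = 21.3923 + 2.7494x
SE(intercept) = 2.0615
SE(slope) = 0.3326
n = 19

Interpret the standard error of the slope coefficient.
SE(β̂₁) = 0.3326 is the estimated standard deviation of the slope estimate across repeated samples; relative to β̂₁ = 2.7494 that is 12.1%, a precise estimate.

SE(β̂₁) = s / √Sxx, where s is the residual standard deviation and Sxx = Σ(x − x̄)². It is the yardstick for how far β̂₁ = 2.7494 could plausibly be from the true slope.

Relative precision:
- SE / |β̂₁| = 0.3326 / 2.7494 = 12.1%
- Rule of thumb (under 20%: precise; 20% to under 50%: moderately precise; 50% or more: imprecise) → precise

Rough 95% range (±2 SE): 2.7494 ± 0.6652 → (2.0842, 3.4146).

What drives SE(β̂₁): wider spread of x values → smaller SE; more residual scatter → larger SE; larger n (here n = 19) → smaller SE.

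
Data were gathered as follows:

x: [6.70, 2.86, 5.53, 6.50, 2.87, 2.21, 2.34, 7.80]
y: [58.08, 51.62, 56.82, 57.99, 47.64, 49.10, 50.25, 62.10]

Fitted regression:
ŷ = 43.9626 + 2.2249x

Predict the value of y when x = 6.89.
ŷ = 59.2922

Plug x = 6.89 into the fitted line:

ŷ = 43.9626 + 2.2249 × 6.89
ŷ = 43.9626 + 15.3296
ŷ = 59.2922

This is a point prediction; actual observations scatter around it by roughly the residual standard deviation.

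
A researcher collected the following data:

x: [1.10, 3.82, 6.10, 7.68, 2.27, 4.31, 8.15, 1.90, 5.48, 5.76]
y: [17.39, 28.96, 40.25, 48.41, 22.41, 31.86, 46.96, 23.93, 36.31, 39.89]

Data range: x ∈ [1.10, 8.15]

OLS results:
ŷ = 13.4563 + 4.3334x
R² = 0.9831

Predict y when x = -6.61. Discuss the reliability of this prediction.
ŷ = -15.1875 (extrapolation — x = -6.61 lies outside [1.10, 8.15], so reliability is low).

Prediction calculation:
ŷ = 13.4563 + 4.3334 × (-6.61)
ŷ = -15.1875

Reliability:
- Data range: x ∈ [1.10, 8.15]
- Prediction point: x = -6.61 is 7.71 units below the observed range → this is EXTRAPOLATION, not interpolation

Why that matters here:
- Real relationships often flatten, saturate, or turn nonlinear at extremes
- R² describes fit only over the sampled x values; it says nothing about behaviour beyond them
- There are no observations near this x to validate the fitted line there

The R² = 0.9831 only validates the fit within [1.10, 8.15]; treat ŷ = -15.1875 with caution.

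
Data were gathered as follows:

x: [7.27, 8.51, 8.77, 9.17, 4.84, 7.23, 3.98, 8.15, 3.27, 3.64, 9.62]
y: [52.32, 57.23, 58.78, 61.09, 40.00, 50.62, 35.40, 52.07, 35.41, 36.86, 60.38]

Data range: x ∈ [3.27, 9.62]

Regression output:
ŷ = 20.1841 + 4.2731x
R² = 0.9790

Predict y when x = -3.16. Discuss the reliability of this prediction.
ŷ = 6.6811, but this is extrapolation (below the data range [3.27, 9.62]) and may be unreliable.

Prediction calculation:
ŷ = 20.1841 + 4.2731 × (-3.16)
ŷ = 6.6811

Reliability:
- Data range: x ∈ [3.27, 9.62]
- Prediction point: x = -3.16 is 6.43 units below the observed range → this is EXTRAPOLATION, not interpolation

Why that matters here:
- The standard error of prediction grows with (x − x̄)², and x = -3.16 is far from x̄ = 6.77
- There are no observations near this x to validate the fitted line there
- The linear relationship may not hold outside the observed range

A defensible statement: 'if the linear trend continued to x = -3.16, y would be about 6.6811' — the premise is untested.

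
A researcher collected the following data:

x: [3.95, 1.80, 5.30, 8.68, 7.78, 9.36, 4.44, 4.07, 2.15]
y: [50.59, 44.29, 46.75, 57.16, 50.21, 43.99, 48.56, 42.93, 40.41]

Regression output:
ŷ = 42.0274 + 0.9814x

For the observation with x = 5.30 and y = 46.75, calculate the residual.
Residual = -0.4788

The residual is the difference between the actual value and the predicted value:

Residual = y - ŷ

Step 1: Calculate predicted value
ŷ = 42.0274 + 0.9814 × 5.30
ŷ = 47.2288

Step 2: Calculate residual
Residual = 46.75 - 47.2288
Residual = -0.4788

Interpretation: the model overestimates the actual value by 0.4788 at this point (negative residual → observation lies below the fitted line).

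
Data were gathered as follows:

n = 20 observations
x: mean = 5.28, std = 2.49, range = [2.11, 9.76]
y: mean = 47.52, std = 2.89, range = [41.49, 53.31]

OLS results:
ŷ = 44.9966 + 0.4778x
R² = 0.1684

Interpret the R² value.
About 16.84% of the variability in y is accounted for by the regression on x (R² = 0.1684) — a weak linear fit.

The coefficient of determination R² is the fraction of the total variation in y that the fitted line accounts for.

Here R² = 0.1684:
- Explained: 16.84% of the variation in y
- Unexplained (residual): 100% − 16.84% = 83.16%
- Rule of thumb (below 0.3 weak; 0.3 to below 0.7 moderate; 0.7 and above strong) → weak

Note: R² never decreases when predictors are added, so it should not be used alone to compare models of different size.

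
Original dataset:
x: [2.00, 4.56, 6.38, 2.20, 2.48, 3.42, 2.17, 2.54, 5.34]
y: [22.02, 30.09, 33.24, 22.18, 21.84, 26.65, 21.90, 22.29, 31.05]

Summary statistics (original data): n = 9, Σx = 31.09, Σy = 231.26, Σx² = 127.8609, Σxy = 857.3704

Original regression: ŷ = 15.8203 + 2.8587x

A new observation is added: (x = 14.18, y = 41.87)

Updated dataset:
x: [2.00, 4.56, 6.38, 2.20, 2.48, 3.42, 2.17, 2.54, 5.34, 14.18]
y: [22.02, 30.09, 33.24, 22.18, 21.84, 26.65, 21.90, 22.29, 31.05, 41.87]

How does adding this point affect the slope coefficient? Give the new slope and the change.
The slope changes from 2.8587 to 1.7309 (change of -1.1278, or -39.5%).

The new point has HIGH LEVERAGE: x = 14.18 is far from the original mean x̄ = 31.09/9 ≈ 3.45 (original range [2.00, 6.38]).

Step 1: Update the sums with the new point (n goes from 9 to 10)
Σx  = 31.09 + 14.18 = 45.27
Σy  = 231.26 + 41.87 = 273.13
Σx² = 127.8609 + 14.18² = 127.8609 + 201.0724 = 328.9333
Σxy = 857.3704 + 14.18×41.87 = 857.3704 + 593.7166 = 1451.0870

Step 2: Recompute the slope with b₁ = (nΣxy − ΣxΣy) / (nΣx² − (Σx)²)
Numerator   = 10×1451.0870 − 45.27×273.13 = 14510.8700 − 12364.5951 = 2146.2749
Denominator = 10×328.9333 − 45.27² = 3289.3330 − 2049.3729 = 1239.9601
b₁(new) = 2146.2749 / 1239.9601 = 1.7309

(Same formula on the original sums: (9×857.3704 − 31.09×231.26) / (9×127.8609 − 31.09²) = 526.4602 / 184.1600 = 2.8587, matching the given fit.)

Step 3: Change in slope
Δβ₁ = 1.7309 − 2.8587 = -1.1278
Relative change = -1.1278 / 2.8587 × 100% = -39.5%
→ the slope decreases when the point is added.

A high-leverage point only changes the slope if it is off the original line; here y = 41.87 is below the original trend, so the slope decreases.
In practice: check such a point for data-entry or measurement error.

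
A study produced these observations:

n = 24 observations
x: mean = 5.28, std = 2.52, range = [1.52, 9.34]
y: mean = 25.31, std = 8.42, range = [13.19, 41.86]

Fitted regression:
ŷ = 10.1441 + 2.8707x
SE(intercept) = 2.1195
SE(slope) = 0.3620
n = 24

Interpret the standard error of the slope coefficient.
SE(slope) = 0.3620 measures the uncertainty in the estimated slope. The coefficient is estimated precisely (SE/|β̂₁| = 12.6%).

SE(β̂₁) = s / √Sxx, where s is the residual standard deviation and Sxx = Σ(x − x̄)². It is the yardstick for how far β̂₁ = 2.8707 could plausibly be from the true slope.

Relative precision:
- SE / |β̂₁| = 0.3620 / 2.8707 = 12.6%
- Rule of thumb (under 20%: precise; 20% to under 50%: moderately precise; 50% or more: imprecise) → precise

Rough 95% range (±2 SE): 2.8707 ± 0.7240 → (2.1467, 3.5947).

What drives SE(β̂₁): more residual scatter → larger SE.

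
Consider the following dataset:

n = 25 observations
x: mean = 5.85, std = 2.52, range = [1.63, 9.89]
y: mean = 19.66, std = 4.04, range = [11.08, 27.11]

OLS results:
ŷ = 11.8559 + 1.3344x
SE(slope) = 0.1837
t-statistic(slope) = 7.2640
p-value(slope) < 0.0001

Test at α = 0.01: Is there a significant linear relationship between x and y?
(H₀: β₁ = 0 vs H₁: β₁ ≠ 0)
Since p-value < 0.0001 < α = 0.01, reject H₀ — the slope is significantly different from 0.

Hypothesis test for the slope coefficient:

H₀: β₁ = 0 (no linear relationship)
H₁: β₁ ≠ 0 (linear relationship exists)

Test statistic: t = β̂₁ / SE(β̂₁) = 1.3344 / 0.1837 = 7.2640

With df = 23, the two-sided p-value for |t| = 7.2640 is <0.0001.

Decision rule: reject H₀ if p-value < α.
p-value < 0.0001 < α = 0.01 → reject H₀.

At α = 0.01 the data do provide convincing evidence of a nonzero slope.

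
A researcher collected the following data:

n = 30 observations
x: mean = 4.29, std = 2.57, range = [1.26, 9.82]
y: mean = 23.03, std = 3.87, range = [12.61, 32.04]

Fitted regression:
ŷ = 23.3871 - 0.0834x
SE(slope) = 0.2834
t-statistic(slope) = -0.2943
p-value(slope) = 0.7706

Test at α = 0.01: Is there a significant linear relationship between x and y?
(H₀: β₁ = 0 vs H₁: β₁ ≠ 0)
p-value = 0.7706 ≥ α = 0.01, so we fail to reject H₀. The relationship is not significant.

Hypothesis test for the slope coefficient:

H₀: β₁ = 0 (no linear relationship)
H₁: β₁ ≠ 0 (linear relationship exists)

Test statistic: t = β̂₁ / SE(β̂₁) = -0.0834 / 0.2834 = -0.2943

The p-value (0.7706) is the probability, under H₀, of a t-statistic at least as extreme as |t| = 0.2943 (two-sided, df = n − 2 = 28).

Decision rule: reject H₀ if p-value < α.
p-value = 0.7706 ≥ α = 0.01 → fail to reject H₀.

Conclusion: the linear association between x and y is not significant at the 1% level.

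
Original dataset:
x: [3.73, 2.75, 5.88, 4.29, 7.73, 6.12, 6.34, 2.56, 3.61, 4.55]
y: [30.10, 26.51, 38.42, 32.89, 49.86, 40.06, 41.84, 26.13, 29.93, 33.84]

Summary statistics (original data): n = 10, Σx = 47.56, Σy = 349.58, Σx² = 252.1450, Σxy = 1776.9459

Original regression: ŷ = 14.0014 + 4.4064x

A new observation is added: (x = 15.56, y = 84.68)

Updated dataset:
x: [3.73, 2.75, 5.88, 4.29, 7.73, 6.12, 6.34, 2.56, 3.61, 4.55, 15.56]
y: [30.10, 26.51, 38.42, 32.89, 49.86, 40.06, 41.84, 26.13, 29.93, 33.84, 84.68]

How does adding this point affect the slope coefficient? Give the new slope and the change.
New slope β₁ = 4.5637 versus 4.4064 before: a change of +0.1573 (+3.6%).

The new point has HIGH LEVERAGE: x = 15.56 is far from the original mean x̄ = 47.56/10 ≈ 4.76 (original range [2.56, 7.73]).

Step 1: Update the sums with the new point (n goes from 10 to 11)
Σx  = 47.56 + 15.56 = 63.12
Σy  = 349.58 + 84.68 = 434.26
Σx² = 252.1450 + 15.56² = 252.1450 + 242.1136 = 494.2586
Σxy = 1776.9459 + 15.56×84.68 = 1776.9459 + 1317.6208 = 3094.5667

Step 2: Recompute the slope with b₁ = (nΣxy − ΣxΣy) / (nΣx² − (Σx)²)
Numerator   = 11×3094.5667 − 63.12×434.26 = 34040.2337 − 27410.4912 = 6629.7425
Denominator = 11×494.2586 − 63.12² = 5436.8446 − 3984.1344 = 1452.7102
b₁(new) = 6629.7425 / 1452.7102 = 4.5637

(Same formula on the original sums: (10×1776.9459 − 47.56×349.58) / (10×252.1450 − 47.56²) = 1143.4342 / 259.4964 = 4.4064, matching the given fit.)

Step 3: Change in slope
Δβ₁ = 4.5637 − 4.4064 = +0.1573
Relative change = +0.1573 / 4.4064 × 100% = +3.6%
→ the slope increases when the point is added.

Because the point sits above the extension of the original line at a high-leverage x, it tilts the fit up.
In practice: refit with and without it and report both if conclusions differ; investigate whether it comes from the same population as the rest of the sample.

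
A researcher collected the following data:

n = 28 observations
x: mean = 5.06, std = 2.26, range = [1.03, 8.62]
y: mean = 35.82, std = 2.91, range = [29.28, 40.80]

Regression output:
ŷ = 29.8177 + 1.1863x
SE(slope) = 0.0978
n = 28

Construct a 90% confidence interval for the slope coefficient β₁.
The 90% CI for β₁ is (1.0195, 1.3531)

Confidence interval for the slope:

The 90% CI for β₁ is: β̂₁ ± t*(α/2, n-2) × SE(β̂₁)

Step 1: Find critical t-value
- Confidence level = 0.9
- Degrees of freedom = n - 2 = 28 - 2 = 26
- t*(α/2, 26) = 1.7056

Step 2: Calculate margin of error
Margin = 1.7056 × 0.0978 = 0.1668

Step 3: Construct interval
CI = 1.1863 ± 0.1668
CI = (1.0195, 1.3531)

Interpretation: We are 90% confident that the true slope β₁ lies between 1.0195 and 1.3531.
Since 0 is outside the interval, a two-sided test at α = 0.10 would reject H₀: β₁ = 0.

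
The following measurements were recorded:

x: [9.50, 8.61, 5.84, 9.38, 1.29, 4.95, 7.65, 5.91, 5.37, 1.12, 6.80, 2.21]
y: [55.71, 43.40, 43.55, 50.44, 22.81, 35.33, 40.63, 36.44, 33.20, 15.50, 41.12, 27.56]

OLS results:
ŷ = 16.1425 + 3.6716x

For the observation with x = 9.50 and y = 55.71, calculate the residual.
Residual = 4.6873

The residual is the difference between the actual value and the predicted value:

Residual = y - ŷ

Step 1: Calculate predicted value
ŷ = 16.1425 + 3.6716 × 9.50
ŷ = 51.0227

Step 2: Calculate residual
Residual = 55.71 - 51.0227
Residual = 4.6873

Interpretation: the model underestimates the actual value by 4.6873 at this point (positive residual → observation lies above the fitted line).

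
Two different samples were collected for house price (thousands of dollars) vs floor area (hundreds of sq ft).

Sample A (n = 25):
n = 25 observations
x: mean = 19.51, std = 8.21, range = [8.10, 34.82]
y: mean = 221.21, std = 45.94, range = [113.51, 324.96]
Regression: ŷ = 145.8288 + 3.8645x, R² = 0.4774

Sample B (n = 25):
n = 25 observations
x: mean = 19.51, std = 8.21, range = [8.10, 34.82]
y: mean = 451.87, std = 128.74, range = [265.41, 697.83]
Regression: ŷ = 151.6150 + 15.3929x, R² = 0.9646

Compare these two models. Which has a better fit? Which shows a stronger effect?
Model B has the better fit (R² = 0.9646 vs 0.4774). Model B shows the stronger effect (|β₁| = 15.3929 vs 3.8645).

Model Comparison:

Goodness of fit (R²):
- Model A: R² = 0.4774 → 47.74% of variance in house price explained
- Model B: R² = 0.9646 → 96.46% of variance in house price explained
- 0.9646 > 0.4774 → Model B has the better fit

Effect size (slope magnitude):
- Model A: β₁ = 3.8645 → predicted house price rises 3.8645 thousand dollars per additional hundred sq ft of floor area
- Model B: β₁ = 15.3929 → predicted house price rises 15.3929 thousand dollars per additional hundred sq ft of floor area
- |3.8645| < |15.3929| → Model B shows the stronger marginal effect

Notes:
- A better fit (higher R²) doesn't necessarily mean a more important relationship.
- The two samples could reflect different populations, time periods, or measurement quality.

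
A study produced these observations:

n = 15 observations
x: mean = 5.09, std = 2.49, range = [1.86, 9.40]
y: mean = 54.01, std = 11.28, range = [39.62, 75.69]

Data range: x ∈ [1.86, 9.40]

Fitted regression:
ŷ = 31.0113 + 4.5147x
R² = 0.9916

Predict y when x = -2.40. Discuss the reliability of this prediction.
The equation gives ŷ = 20.1760; however x = -2.40 is 4.26 units below the observed range, so this extrapolated value should not be trusted.

Prediction calculation:
ŷ = 31.0113 + 4.5147 × (-2.40)
ŷ = 20.1760

Reliability:
- Data range: x ∈ [1.86, 9.40]
- Prediction point: x = -2.40 is 4.26 units below the observed range → this is EXTRAPOLATION, not interpolation

Why that matters here:
- There are no observations near this x to validate the fitted line there
- The linear relationship may not hold outside the observed range
- R² describes fit only over the sampled x values; it says nothing about behaviour beyond them

The R² = 0.9916 only validates the fit within [1.86, 9.40]; treat ŷ = 20.1760 with caution.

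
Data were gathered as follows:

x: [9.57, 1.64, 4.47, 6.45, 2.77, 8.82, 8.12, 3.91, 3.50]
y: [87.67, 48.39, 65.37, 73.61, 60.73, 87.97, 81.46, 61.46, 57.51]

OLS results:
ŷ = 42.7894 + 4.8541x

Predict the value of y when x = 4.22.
ŷ = 63.2737

Plug x = 4.22 into the fitted line:

ŷ = 42.7894 + 4.8541 × 4.22
ŷ = 42.7894 + 20.4843
ŷ = 63.2737

This is the fitted mean response at that x — an individual observation would come with a wider prediction interval.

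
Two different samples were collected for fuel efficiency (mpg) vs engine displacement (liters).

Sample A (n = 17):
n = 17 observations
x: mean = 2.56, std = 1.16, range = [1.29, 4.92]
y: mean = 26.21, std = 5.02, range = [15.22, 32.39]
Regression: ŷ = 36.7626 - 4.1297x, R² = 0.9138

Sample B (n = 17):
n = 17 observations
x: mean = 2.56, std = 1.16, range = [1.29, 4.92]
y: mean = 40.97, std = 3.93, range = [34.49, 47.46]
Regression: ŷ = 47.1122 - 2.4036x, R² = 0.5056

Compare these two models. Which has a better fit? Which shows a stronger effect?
Model A has the better fit (R² = 0.9138 vs 0.5056). Model A shows the stronger effect (|β₁| = 4.1297 vs 2.4036).

Model Comparison:

Goodness of fit (R²):
- Model A: R² = 0.9138 → 91.38% of variance in fuel efficiency explained
- Model B: R² = 0.5056 → 50.56% of variance in fuel efficiency explained
- 0.9138 > 0.5056 → Model A has the better fit

Strength of effect — compare |β₁|:
- Model A: β₁ = -4.1297 → predicted fuel efficiency falls 4.1297 mpg per additional liter of engine displacement
- Model B: β₁ = -2.4036 → predicted fuel efficiency falls 2.4036 mpg per additional liter of engine displacement
- |-4.1297| > |-2.4036| → Model A shows the stronger marginal effect

Note: A better fit (higher R²) doesn't necessarily mean a more important relationship.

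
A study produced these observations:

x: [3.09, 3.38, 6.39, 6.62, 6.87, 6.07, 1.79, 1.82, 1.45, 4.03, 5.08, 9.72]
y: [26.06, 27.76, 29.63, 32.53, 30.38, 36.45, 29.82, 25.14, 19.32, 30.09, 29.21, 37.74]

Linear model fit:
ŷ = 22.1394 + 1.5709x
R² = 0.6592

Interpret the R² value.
The model explains 65.92% of the variance in y (R² = 0.6592), leaving 34.08% unexplained; the fit is moderate.

R² = 1 − SS_res/SS_tot compares the residual scatter to the total scatter of y about its mean.

Here R² = 0.6592:
- Explained: 65.92% of the variation in y
- Unexplained (residual): 100% − 65.92% = 34.08%
- Rule of thumb (below 0.3 weak; 0.3 to below 0.7 moderate; 0.7 and above strong) → moderate

Note: R² says nothing about causation, and a high R² does not by itself mean the linear form is appropriate — check the residuals.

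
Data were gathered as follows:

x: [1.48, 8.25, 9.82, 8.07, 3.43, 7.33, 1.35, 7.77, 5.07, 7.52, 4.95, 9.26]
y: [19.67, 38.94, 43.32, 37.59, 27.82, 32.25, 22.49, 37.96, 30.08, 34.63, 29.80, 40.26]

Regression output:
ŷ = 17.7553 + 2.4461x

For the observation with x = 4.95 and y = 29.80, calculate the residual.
Residual = -0.0635

The residual is the difference between the actual value and the predicted value:

Residual = y - ŷ

Step 1: Calculate predicted value
ŷ = 17.7553 + 2.4461 × 4.95
ŷ = 29.8635

Step 2: Calculate residual
Residual = 29.80 - 29.8635
Residual = -0.0635

The residual is negative, so the observed y = 29.80 sits below the regression line (the line overestimates it by 0.0635).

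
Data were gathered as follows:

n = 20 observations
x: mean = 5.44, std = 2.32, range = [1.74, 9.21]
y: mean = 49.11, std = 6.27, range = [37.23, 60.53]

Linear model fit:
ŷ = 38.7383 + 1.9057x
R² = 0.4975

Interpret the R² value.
R² = 0.4975 means 49.75% of the variation in y is explained by the linear relationship with x. This indicates a moderate fit.

R² (coefficient of determination) measures the proportion of variance in y explained by the regression model.

Here R² = 0.4975:
- Explained: 49.75% of the variation in y
- Unexplained (residual): 100% − 49.75% = 50.25%
- Rule of thumb (below 0.3 weak; 0.3 to below 0.7 moderate; 0.7 and above strong) → moderate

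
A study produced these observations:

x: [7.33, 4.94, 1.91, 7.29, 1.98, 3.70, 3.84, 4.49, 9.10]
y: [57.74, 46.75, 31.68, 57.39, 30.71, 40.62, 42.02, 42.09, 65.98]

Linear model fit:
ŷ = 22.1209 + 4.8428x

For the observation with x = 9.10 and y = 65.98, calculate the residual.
Residual = -0.2104

The residual is the difference between the actual value and the predicted value:

Residual = y - ŷ

Step 1: Calculate predicted value
ŷ = 22.1209 + 4.8428 × 9.10
ŷ = 66.1904

Step 2: Calculate residual
Residual = 65.98 - 66.1904
Residual = -0.2104

The residual is negative, so the observed y = 65.98 sits below the regression line (the line overestimates it by 0.2104).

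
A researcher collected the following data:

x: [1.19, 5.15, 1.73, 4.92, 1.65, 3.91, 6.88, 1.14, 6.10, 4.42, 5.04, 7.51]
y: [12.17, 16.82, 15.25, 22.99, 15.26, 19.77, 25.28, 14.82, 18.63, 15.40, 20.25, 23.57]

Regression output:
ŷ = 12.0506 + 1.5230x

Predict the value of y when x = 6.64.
ŷ = 22.1633

x = 6.64 lies inside the observed range [1.14, 7.51], so the fitted equation applies directly:

ŷ = 12.0506 + 1.5230 × 6.64
ŷ = 12.0506 + 10.1127
ŷ = 22.1633

This is a point prediction; actual observations scatter around it by roughly the residual standard deviation.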